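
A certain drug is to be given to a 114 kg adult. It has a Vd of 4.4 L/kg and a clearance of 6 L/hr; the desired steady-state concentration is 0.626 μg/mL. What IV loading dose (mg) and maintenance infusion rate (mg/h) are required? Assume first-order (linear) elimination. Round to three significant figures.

Total Vd = 4.4 × 114 = 501.6 L
LD = Vd · C_target = 501.6 × 0.626 = 314.0 mg
Infusion rate = 6.000 L/h × 0.626 mg/L = 3.756 mg/h

(a) 314 mg; (b) 3.76 mg/h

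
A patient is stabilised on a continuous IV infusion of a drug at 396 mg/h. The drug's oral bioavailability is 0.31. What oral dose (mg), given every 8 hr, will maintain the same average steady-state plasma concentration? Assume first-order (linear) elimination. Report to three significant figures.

To maintain the same Css, the systemic dosing rate must be unchanged: F·D/τ = infusion rate.
D = rate × τ / F = 396 × 8 / 0.31 = 10220 mg

10200 mg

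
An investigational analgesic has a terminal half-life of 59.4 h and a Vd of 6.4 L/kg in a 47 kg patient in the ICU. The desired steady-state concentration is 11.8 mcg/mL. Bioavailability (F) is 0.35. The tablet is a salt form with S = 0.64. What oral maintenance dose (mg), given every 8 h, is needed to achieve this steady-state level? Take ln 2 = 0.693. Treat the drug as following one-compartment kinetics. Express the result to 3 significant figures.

Vd(total) = 47 kg × 6.4 L/kg = 300.8 L
CL = 0.693 × Vd / t½ = 0.693 × 300.8 / 59.4 = 3.509 L/h
D = CL × Css × τ / F / S = 3.509 × 11.8 × 8 / 0.35 / 0.64 = 1479 mg

1480 mg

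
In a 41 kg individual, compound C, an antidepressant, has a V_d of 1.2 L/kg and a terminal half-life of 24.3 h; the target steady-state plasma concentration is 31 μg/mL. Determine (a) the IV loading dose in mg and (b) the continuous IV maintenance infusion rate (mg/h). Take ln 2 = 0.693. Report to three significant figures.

Vd(total) = 41 kg × 1.2 L/kg = 49.20 L
LD = Vd × C = 49.20 × 31 = 1525 mg
CL = 0.693 × Vd / t½ = 0.693 × 49.20 / 24.3 = 1.403 L/h
Infusion rate = CL × Css = 1.403 × 31 = 43.49 mg/h

(a) 1530 mg; (b) 43.5 mg/h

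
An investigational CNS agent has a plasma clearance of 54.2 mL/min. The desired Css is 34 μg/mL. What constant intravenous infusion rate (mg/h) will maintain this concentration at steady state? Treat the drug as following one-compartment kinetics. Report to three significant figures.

111 mg/h

CL = 54.2 mL/min × 60/1000 = 3.252 L/h
At steady state, infusion rate equals elimination rate: rate in = CL × Css.
Infusion rate = CL · Css = 3.252 L/h × 34 mg/L = 110.6 mg/h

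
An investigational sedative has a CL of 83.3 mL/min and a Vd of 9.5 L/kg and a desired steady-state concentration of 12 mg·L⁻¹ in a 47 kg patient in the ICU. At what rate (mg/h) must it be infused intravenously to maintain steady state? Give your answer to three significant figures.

CL = 83.3 mL/min × 60/1000 = 4.998 L/h
At steady state, infusion rate equals elimination rate: rate in = CL × Css.
Infusion rate = CL · Css = 4.998 L/h × 12 mg/L = 59.98 mg/h

60.0 mg/h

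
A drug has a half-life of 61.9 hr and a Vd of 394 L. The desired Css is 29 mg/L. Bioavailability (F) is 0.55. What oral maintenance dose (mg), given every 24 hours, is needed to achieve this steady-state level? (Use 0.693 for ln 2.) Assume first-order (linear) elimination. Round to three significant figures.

5580 mg

CL = ln 2 · Vd / t½ = 0.693 × 394.0 / 61.9 = 4.411 L/h
D = CL × Css × τ / F = 4.411 × 29 × 24 / 0.55 = 5582 mg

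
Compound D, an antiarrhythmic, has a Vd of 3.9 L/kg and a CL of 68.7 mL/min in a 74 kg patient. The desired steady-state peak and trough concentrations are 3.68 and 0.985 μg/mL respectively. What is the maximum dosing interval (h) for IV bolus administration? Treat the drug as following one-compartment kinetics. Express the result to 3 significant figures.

Vd = 3.9 L/kg × 74 kg = 288.6 L
CL = 68.7 mL/min = 68.7 × 0.06 = 4.122 L/h
k = CL / Vd = 4.122 / 288.6 = 0.01428 h⁻¹
Between IV bolus doses, concentration decays as C = C₀·e^(−kτ), so C_peak/C_trough = e^(kτ).
τ_max = ln(C_peak/C_trough) / k = ln(3.68/0.985) / 0.01428 = 1.318 / 0.01428 = 92.30 h

92.3 h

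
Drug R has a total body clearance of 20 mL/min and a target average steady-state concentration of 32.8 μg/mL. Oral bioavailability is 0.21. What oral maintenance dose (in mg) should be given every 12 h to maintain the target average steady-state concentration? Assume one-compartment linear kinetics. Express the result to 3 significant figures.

2250 mg

CL = 20 mL/min × 60/1000 = 1.200 L/h
At steady state, dose per interval replaces the amount cleared in that interval: F·D/τ = CL·Css.
D = CL × Css × τ / F = 1.200 × 32.8 × 12 / 0.21 = 2249 mg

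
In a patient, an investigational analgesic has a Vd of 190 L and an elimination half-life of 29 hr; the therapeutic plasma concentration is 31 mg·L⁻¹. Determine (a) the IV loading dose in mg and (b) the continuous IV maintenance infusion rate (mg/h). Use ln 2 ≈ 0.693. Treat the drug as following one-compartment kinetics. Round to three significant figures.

(a) 5890 mg; (b) 141 mg/h

LD = Vd × C = 190.0 × 31 = 5890 mg
CL = 0.693 × Vd / t½ = 0.693 × 190.0 / 29 = 4.540 L/h
Infusion rate = CL × Css = 4.540 × 31 = 140.7 mg/h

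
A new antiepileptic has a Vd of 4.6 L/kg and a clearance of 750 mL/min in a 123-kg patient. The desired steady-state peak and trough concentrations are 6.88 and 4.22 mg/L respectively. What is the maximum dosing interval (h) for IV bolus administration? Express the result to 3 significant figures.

6.15 h

Vd = 4.6 L/kg × 123 kg = 565.8 L
CL = 750 mL/min × 60/1000 = 45.00 L/h
k = CL / Vd = 45.00 / 565.8 = 0.07953 h⁻¹
Between IV bolus doses, concentration decays as C = C₀·e^(−kτ), so C_peak/C_trough = e^(kτ).
τ_max = ln(C_peak/C_trough) / k = ln(6.88/4.22) / 0.07953 = 0.4888 / 0.07953 = 6.146 h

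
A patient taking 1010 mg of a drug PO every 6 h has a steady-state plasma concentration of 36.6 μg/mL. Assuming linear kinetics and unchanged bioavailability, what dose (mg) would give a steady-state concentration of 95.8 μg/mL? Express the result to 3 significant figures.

For first-order elimination, Css ∝ F·D/(CL·τ); F and CL are unchanged, so Css ∝ D/τ.
D₂ = D₁ × (Css,target / Css,current) = 1010 × 95.8/36.6 = 2644 mg

2640 mg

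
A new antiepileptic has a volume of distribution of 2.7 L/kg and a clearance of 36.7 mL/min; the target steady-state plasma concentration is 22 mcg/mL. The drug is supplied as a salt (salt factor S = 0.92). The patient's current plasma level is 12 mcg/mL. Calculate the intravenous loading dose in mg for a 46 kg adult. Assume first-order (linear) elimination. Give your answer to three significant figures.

Vd(total) = 46 kg × 2.7 L/kg = 124.2 L
Concentration deficit ΔC = 22 − 12 = 10.00 mg/L
LD = Vd × ΔC / S = 124.2 × 10.00 / 0.92 = 1350 mg

1350 mg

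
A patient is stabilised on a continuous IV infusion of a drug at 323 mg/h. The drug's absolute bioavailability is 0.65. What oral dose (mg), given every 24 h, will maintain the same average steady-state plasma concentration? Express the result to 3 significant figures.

11900 mg

To maintain the same Css, the systemic dosing rate must be unchanged: F·D/τ = infusion rate.
D = rate × τ / F = 323 × 24 / 0.65 = 11930 mg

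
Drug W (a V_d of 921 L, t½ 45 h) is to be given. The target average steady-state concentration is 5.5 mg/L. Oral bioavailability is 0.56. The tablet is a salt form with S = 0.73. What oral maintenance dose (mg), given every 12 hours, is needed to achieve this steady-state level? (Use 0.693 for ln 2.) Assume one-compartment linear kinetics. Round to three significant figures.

2290 mg

k = 0.693/45 = 0.01540 h⁻¹, so CL = k·Vd = 0.01540 × 921.0 = 14.18 L/h
D = CL × Css × τ / F / S = 14.18 × 5.5 × 12 / 0.56 / 0.73 = 2289 mg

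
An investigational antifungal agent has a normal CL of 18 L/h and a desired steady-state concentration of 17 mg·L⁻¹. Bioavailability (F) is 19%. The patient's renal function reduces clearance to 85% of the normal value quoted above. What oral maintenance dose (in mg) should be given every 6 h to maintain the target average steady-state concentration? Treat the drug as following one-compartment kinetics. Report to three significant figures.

8210 mg

Patient clearance = 0.85 × 18.00 = 15.30 L/h
D = CL × Css × τ / F = 15.30 × 17 × 6 / 0.19 = 8214 mg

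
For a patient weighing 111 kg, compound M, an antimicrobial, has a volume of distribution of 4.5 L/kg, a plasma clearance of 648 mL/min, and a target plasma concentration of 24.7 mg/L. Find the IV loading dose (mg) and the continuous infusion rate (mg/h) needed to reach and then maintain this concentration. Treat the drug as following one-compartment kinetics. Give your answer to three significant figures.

Vd(total) = 111 kg × 4.5 L/kg = 499.5 L
Loading dose = Vd × C = 499.5 × 24.7 = 12340 mg
CL = 648 mL/min = 648 × 0.06 = 38.88 L/h
Infusion rate = 38.88 L/h × 24.7 mg/L = 960.3 mg/h

(a) 12300 mg; (b) 960 mg/h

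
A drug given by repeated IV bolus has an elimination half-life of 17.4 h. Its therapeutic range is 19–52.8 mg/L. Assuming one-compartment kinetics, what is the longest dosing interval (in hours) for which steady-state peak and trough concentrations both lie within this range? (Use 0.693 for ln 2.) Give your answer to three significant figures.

25.7 h

k = 0.693 / t½ = 0.693 / 17.4 = 0.03983 h⁻¹
Between IV bolus doses, concentration decays as C = C₀·e^(−kτ), so C_peak/C_trough = e^(kτ).
τ_max = ln(C_peak/C_trough) / k = ln(52.8/19) / 0.03983 = 1.022 / 0.03983 = 25.66 h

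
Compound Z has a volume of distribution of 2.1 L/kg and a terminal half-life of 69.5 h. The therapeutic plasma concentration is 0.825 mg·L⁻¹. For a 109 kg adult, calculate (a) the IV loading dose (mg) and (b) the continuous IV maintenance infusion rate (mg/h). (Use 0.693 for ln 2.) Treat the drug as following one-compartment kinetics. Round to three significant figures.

Vd = 2.1 L/kg × 109 kg = 228.9 L
LD = Vd × C = 228.9 × 0.825 = 188.8 mg
CL = 0.693 × Vd / t½ = 0.693 × 228.9 / 69.5 = 2.282 L/h
Infusion rate = CL × Css = 2.282 × 0.825 = 1.883 mg/h

(a) 189 mg; (b) 1.88 mg/h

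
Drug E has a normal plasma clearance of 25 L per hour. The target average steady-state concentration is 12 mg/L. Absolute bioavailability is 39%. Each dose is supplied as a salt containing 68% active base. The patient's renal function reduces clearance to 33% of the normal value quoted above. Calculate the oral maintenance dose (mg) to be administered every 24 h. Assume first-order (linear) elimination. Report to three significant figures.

8960 mg

Patient clearance = 0.33 × 25.00 = 8.250 L/h
D = CL × Css × τ / F / S = 8.250 × 12 × 24 / 0.39 / 0.68 = 8959 mg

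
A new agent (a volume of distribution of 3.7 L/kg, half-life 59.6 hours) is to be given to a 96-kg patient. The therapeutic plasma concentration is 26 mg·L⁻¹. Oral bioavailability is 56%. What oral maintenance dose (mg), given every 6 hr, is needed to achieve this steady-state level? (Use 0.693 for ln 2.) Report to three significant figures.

Total Vd = 3.7 × 96 = 355.2 L
k = 0.693/59.6 = 0.01163 h⁻¹, so CL = k·Vd = 0.01163 × 355.2 = 4.131 L/h
D = CL × Css × τ / F = 4.131 × 26 × 6 / 0.56 = 1151 mg

1150 mg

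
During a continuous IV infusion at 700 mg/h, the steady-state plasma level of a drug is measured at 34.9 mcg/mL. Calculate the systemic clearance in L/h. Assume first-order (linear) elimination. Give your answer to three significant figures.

At steady state, infusion rate = CL × Css, so CL = rate / Css.
CL = 700 / 34.9 = 20.06 L/h

20.1 L/h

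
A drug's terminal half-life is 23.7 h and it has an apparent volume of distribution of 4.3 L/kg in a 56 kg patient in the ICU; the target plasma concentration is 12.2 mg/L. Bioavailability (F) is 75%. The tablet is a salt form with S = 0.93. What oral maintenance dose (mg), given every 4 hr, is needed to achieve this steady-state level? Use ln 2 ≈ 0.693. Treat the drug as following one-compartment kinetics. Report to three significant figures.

493 mg

Vd(total) = 56 kg × 4.3 L/kg = 240.8 L
CL = 0.693 × Vd / t½ = 0.693 × 240.8 / 23.7 = 7.041 L/h
D = CL × Css × τ / F / S = 7.041 × 12.2 × 4 / 0.75 / 0.93 = 492.6 mg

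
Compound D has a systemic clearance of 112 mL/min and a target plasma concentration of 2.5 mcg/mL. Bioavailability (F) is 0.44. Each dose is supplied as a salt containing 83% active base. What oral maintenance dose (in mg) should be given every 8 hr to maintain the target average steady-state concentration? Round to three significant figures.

CL = 112 mL/min = 112 × 0.06 = 6.720 L/h
At steady state, dose per interval replaces the amount cleared in that interval: F·S·D/τ = CL·Css.
D = CL × Css × τ / F / S = 6.720 × 2.5 × 8 / 0.44 / 0.83 = 368.0 mg

368 mg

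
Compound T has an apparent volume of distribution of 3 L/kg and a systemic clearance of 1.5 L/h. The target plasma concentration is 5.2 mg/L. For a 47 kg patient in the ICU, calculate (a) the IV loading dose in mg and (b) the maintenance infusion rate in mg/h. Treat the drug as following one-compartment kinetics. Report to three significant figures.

(a) 733 mg; (b) 7.80 mg/h

Vd(total) = 47 kg × 3 L/kg = 141.0 L
Loading: fill Vd to C_target → 141.0 L × 5.2 mg/L = 733.2 mg
Maintenance infusion rate = CL × Css = 1.500 × 5.2 = 7.800 mg/h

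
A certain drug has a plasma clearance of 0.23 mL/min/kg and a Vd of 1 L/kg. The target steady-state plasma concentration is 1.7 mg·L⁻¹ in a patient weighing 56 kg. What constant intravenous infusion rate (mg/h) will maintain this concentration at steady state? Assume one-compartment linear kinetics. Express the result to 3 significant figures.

CL = 0.23 mL/min/kg × 56 kg = 12.88 mL/min = 12.88 × 60/1000 = 0.7728 L/h
Infusion rate = CL · Css = 0.7728 L/h × 1.7 mg/L = 1.314 mg/h

1.31 mg/h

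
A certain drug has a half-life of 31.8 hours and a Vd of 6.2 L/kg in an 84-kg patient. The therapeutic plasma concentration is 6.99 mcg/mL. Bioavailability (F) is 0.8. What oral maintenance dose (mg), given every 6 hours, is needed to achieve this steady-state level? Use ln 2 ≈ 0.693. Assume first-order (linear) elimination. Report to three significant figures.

Total Vd = 6.2 × 84 = 520.8 L
CL = ln 2 · Vd / t½ = 0.693 × 520.8 / 31.8 = 11.35 L/h
D = CL × Css × τ / F = 11.35 × 6.99 × 6 / 0.8 = 595.0 mg

595 mg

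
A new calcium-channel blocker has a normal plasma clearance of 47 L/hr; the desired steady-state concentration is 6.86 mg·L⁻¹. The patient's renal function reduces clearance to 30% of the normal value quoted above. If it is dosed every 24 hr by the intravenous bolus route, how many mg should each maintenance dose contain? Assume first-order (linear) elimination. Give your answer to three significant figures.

Patient clearance = 0.3 × 47.00 = 14.10 L/h
D = CL × Css × τ = 14.10 × 6.86 × 24 = 2321 mg

2320 mg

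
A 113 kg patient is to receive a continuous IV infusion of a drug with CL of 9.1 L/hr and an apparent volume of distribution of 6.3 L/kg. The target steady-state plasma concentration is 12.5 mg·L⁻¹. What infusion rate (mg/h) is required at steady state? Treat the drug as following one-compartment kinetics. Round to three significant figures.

114 mg/h

Rate = CL × Css = 9.100 × 12.5 = 113.8 mg/h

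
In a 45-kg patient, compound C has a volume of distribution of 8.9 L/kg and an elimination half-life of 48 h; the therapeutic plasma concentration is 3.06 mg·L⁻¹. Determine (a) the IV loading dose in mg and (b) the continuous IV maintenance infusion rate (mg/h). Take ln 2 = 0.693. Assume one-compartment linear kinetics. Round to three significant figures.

Total Vd = 8.9 × 45 = 400.5 L
LD = Vd × C = 400.5 × 3.06 = 1226 mg
CL = 0.693 × Vd / t½ = 0.693 × 400.5 / 48 = 5.782 L/h
Infusion rate = CL × Css = 5.782 × 3.06 = 17.69 mg/h

(a) 1230 mg; (b) 17.7 mg/h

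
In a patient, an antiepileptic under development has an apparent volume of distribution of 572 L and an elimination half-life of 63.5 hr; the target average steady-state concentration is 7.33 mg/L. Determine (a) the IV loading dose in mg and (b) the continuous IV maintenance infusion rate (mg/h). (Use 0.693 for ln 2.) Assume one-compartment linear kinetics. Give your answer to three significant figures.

LD = Vd × C = 572.0 × 7.33 = 4193 mg
CL = 0.693 × Vd / t½ = 0.693 × 572.0 / 63.5 = 6.242 L/h
Infusion rate = CL × Css = 6.242 × 7.33 = 45.75 mg/h

(a) 4190 mg; (b) 45.8 mg/h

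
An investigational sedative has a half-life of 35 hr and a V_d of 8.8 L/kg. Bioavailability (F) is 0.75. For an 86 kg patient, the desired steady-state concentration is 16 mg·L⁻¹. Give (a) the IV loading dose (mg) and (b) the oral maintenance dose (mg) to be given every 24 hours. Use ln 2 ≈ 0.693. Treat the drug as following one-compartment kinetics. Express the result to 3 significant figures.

Vd = 8.8 L/kg × 86 kg = 756.8 L
LD = Vd × C = 756.8 × 16 = 12110 mg
CL = 0.693 × Vd / t½ = 0.693 × 756.8 / 35 = 14.98 L/h
D = CL × Css × τ / F = 14.98 × 16 × 24 / 0.75 = 7670 mg

(a) 12100 mg; (b) 7670 mg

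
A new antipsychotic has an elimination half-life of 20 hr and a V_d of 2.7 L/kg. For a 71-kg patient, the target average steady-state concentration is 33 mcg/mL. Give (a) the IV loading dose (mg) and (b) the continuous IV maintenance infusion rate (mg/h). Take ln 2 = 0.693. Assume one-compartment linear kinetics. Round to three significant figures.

Vd = 2.7 L/kg × 71 kg = 191.7 L
LD = Vd × C = 191.7 × 33 = 6326 mg
CL = 0.693 × Vd / t½ = 0.693 × 191.7 / 20 = 6.642 L/h
Infusion rate = CL × Css = 6.642 × 33 = 219.2 mg/h

(a) 6330 mg; (b) 219 mg/h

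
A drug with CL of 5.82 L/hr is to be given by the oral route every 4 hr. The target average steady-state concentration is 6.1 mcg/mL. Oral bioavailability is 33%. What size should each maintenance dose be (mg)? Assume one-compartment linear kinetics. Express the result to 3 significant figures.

D = CL × Css × τ / F = 5.820 × 6.1 × 4 / 0.33 = 430.3 mg

430 mg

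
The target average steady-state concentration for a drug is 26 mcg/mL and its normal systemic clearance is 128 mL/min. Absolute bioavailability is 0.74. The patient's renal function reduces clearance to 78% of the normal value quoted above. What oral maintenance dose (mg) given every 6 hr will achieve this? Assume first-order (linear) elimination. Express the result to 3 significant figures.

1260 mg

Convert clearance: 128 mL/min × 60 min/h ÷ 1000 mL/L = 7.680 L/h
Patient clearance = 0.78 × 7.680 = 5.990 L/h
D = CL × Css × τ / F = 5.990 × 26 × 6 / 0.74 = 1263 mg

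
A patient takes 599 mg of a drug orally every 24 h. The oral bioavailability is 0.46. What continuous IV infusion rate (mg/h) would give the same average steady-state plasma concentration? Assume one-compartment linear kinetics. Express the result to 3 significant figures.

11.5 mg/h

Equivalent systemic input: infusion rate = F·D/τ.
Rate = 0.46 × 599 / 24 = 11.48 mg/h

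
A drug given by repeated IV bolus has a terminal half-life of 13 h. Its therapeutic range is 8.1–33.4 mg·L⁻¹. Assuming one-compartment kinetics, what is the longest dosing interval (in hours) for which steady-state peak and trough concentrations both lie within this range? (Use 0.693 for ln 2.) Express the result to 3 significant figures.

k = 0.693 / t½ = 0.693 / 13 = 0.05331 h⁻¹
Between IV bolus doses, concentration decays as C = C₀·e^(−kτ), so C_peak/C_trough = e^(kτ).
τ_max = ln(C_peak/C_trough) / k = ln(33.4/8.1) / 0.05331 = 1.417 / 0.05331 = 26.58 h

26.6 h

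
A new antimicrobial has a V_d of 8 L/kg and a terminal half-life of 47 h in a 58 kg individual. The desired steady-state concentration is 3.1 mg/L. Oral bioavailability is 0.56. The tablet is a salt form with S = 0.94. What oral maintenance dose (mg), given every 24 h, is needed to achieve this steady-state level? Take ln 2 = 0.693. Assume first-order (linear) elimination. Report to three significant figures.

967 mg

Total Vd = 8 × 58 = 464.0 L
CL = ln 2 · Vd / t½ = 0.693 × 464.0 / 47 = 6.842 L/h
D = CL × Css × τ / F / S = 6.842 × 3.1 × 24 / 0.56 / 0.94 = 967.0 mg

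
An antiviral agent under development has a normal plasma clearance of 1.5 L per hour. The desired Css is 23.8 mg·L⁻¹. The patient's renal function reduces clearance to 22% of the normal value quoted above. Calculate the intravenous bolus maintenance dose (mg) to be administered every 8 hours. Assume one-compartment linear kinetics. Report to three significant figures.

62.8 mg

Patient clearance = 0.22 × 1.500 = 0.3300 L/h
D = CL × Css × τ = 0.3300 × 23.8 × 8 = 62.83 mg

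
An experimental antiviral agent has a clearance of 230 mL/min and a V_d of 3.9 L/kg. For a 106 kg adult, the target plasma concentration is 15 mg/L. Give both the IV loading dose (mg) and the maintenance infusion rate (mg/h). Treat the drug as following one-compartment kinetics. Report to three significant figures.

Vd = 3.9 L/kg × 106 kg = 413.4 L
Loading: fill Vd to C_target → 413.4 L × 15 mg/L = 6201 mg
CL = 230 mL/min × 60/1000 = 13.80 L/h
Infusion rate = 13.80 L/h × 15 mg/L = 207.0 mg/h

(a) 6200 mg; (b) 207 mg/h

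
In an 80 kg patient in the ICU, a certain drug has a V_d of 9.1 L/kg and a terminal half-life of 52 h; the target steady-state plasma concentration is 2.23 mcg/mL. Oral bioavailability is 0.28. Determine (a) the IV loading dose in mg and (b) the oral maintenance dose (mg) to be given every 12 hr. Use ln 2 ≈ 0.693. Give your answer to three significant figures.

Vd = 9.1 L/kg × 80 kg = 728.0 L
LD = Vd × C = 728.0 × 2.23 = 1623 mg
CL = 0.693 × Vd / t½ = 0.693 × 728.0 / 52 = 9.702 L/h
D = CL × Css × τ / F = 9.702 × 2.23 × 12 / 0.28 = 927.2 mg

(a) 1620 mg; (b) 927 mg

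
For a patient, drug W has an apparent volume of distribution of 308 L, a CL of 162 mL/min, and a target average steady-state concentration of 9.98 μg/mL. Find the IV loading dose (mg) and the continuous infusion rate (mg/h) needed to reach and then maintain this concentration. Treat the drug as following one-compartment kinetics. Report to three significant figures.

LD = Vd · C_target = 308.0 × 9.98 = 3074 mg
Convert clearance: 162 mL/min × 60 min/h ÷ 1000 mL/L = 9.720 L/h
Infusion rate = 9.720 L/h × 9.98 mg/L = 97.01 mg/h

(a) 3070 mg; (b) 97.0 mg/h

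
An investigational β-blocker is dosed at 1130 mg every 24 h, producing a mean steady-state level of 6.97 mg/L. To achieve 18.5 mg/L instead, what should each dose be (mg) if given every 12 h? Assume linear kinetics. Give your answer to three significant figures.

1500 mg

With linear kinetics, Css is proportional to dose rate (D/τ) at fixed clearance.
D₂ = D₁ × (Css,target / Css,current) × (τ₂/τ₁) = 1130 × (18.5/6.97) × (12/24) = 1500 mg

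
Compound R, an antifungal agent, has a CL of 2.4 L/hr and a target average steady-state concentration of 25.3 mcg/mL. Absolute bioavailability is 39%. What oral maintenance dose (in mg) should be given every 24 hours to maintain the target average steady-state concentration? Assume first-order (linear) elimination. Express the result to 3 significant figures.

D = CL × Css × τ / F = 2.400 × 25.3 × 24 / 0.39 = 3737 mg

3740 mg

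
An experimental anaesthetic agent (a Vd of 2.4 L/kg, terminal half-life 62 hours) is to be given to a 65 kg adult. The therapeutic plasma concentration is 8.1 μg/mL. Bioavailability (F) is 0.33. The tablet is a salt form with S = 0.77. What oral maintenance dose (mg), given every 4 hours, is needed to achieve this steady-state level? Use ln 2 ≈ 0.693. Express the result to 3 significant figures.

222 mg

Vd(total) = 65 kg × 2.4 L/kg = 156.0 L
CL = ln 2 · Vd / t½ = 0.693 × 156.0 / 62 = 1.744 L/h
D = CL × Css × τ / F / S = 1.744 × 8.1 × 4 / 0.33 / 0.77 = 222.4 mg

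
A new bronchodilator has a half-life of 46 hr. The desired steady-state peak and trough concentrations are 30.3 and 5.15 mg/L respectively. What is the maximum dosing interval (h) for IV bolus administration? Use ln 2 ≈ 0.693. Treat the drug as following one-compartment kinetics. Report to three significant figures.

k = 0.693 / t½ = 0.693 / 46 = 0.01507 h⁻¹
Between IV bolus doses, concentration decays as C = C₀·e^(−kτ), so C_peak/C_trough = e^(kτ).
τ_max = ln(C_peak/C_trough) / k = ln(30.3/5.15) / 0.01507 = 1.772 / 0.01507 = 117.6 h

118 h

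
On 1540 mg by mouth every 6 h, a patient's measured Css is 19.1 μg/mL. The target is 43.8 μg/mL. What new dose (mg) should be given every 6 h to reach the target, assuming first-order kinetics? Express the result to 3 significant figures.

3530 mg

For first-order elimination, Css ∝ F·D/(CL·τ); F and CL are unchanged, so Css ∝ D/τ.
D₂ = D₁ × (Css,target / Css,current) = 1540 × 43.8/19.1 = 3532 mg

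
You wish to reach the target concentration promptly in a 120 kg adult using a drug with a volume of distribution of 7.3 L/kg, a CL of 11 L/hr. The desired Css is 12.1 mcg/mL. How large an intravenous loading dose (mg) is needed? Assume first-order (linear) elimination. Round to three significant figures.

10600 mg

Vd(total) = 120 kg × 7.3 L/kg = 876.0 L
The loading dose fills Vd to the target concentration.
LD = Vd × C = 876.0 × 12.10 = 10600 mg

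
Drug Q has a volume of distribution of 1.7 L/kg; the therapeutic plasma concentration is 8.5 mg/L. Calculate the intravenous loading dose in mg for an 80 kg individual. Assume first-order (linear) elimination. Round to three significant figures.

1160 mg

Total Vd = 1.7 × 80 = 136.0 L
LD = Vd × C = 136.0 × 8.500 = 1156 mg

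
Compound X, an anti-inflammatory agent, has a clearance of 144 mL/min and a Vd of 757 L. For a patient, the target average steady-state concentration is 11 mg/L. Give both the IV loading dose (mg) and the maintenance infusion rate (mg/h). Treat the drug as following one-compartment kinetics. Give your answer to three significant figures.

Loading: fill Vd to C_target → 757.0 L × 11 mg/L = 8327 mg
Convert clearance: 144 mL/min × 60 min/h ÷ 1000 mL/L = 8.640 L/h
Maintenance: replace elimination → rate = CL × Css = 8.640 × 11 = 95.04 mg/h

(a) 8330 mg; (b) 95.0 mg/h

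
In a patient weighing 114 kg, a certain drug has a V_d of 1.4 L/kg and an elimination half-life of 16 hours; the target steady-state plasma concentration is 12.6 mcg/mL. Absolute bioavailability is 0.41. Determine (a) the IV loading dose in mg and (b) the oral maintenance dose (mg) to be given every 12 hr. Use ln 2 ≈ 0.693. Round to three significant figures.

(a) 2010 mg; (b) 2550 mg

Vd = 1.4 L/kg × 114 kg = 159.6 L
LD = Vd × C = 159.6 × 12.6 = 2011 mg
CL = 0.693 × Vd / t½ = 0.693 × 159.6 / 16 = 6.913 L/h
D = CL × Css × τ / F = 6.913 × 12.6 × 12 / 0.41 = 2549 mg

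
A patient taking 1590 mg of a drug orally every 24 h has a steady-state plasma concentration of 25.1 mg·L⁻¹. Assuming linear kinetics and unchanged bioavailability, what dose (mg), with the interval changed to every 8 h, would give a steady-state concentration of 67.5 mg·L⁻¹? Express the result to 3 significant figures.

1430 mg

For first-order elimination, Css ∝ F·D/(CL·τ); F and CL are unchanged, so Css ∝ D/τ.
D₂ = D₁ × (Css,target / Css,current) × (τ₂/τ₁) = 1590 × (67.5/25.1) × (8/24) = 1425 mg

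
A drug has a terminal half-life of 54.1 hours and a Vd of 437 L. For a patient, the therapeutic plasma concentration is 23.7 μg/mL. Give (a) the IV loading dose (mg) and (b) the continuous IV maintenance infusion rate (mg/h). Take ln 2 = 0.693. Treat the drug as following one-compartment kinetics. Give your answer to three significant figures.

(a) 10400 mg; (b) 133 mg/h

LD = Vd × C = 437.0 × 23.7 = 10360 mg
CL = 0.693 × Vd / t½ = 0.693 × 437.0 / 54.1 = 5.598 L/h
Infusion rate = CL × Css = 5.598 × 23.7 = 132.7 mg/h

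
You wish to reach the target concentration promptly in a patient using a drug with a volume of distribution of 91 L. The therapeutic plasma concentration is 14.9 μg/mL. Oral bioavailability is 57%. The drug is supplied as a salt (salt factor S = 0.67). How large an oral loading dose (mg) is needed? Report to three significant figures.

LD = Vd × C / F / S = 91.00 × 14.90 / 0.57 / 0.67 = 3550 mg

3550 mg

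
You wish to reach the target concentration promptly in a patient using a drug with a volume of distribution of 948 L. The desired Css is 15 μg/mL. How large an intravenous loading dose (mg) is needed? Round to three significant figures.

The loading dose fills Vd to the target concentration.
LD = Vd × C = 948.0 × 15.00 = 14220 mg

14200 mg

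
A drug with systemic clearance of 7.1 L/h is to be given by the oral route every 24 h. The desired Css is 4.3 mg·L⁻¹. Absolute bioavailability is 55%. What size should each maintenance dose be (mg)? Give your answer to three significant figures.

D = CL × Css × τ / F = 7.100 × 4.3 × 24 / 0.55 = 1332 mg

1330 mg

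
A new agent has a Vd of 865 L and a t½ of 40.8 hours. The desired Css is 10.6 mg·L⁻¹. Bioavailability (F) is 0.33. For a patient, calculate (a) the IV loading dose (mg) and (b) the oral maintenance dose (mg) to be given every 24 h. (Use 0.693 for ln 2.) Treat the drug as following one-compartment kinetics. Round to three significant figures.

(a) 9170 mg; (b) 11300 mg

LD = Vd × C = 865.0 × 10.6 = 9169 mg
CL = 0.693 × Vd / t½ = 0.693 × 865.0 / 40.8 = 14.69 L/h
D = CL × Css × τ / F = 14.69 × 10.6 × 24 / 0.33 = 11320 mg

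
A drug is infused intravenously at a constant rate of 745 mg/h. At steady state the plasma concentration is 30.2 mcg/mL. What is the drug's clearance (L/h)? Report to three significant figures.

24.7 L/h

At steady state, infusion rate = CL × Css, so CL = rate / Css.
CL = 745 / 30.2 = 24.67 L/h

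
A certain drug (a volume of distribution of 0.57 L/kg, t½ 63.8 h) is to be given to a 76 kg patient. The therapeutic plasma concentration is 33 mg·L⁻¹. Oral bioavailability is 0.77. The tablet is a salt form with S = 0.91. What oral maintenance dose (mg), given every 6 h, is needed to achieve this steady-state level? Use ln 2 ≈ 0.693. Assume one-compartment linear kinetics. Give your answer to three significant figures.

Total Vd = 0.57 × 76 = 43.32 L
CL = ln 2 · Vd / t½ = 0.693 × 43.32 / 63.8 = 0.4705 L/h
D = CL × Css × τ / F / S = 0.4705 × 33 × 6 / 0.77 / 0.91 = 133.0 mg

133 mg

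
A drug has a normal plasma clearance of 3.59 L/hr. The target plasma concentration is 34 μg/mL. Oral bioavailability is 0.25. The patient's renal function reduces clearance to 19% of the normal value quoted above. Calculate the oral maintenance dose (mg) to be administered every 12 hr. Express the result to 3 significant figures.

Patient clearance = 0.19 × 3.590 = 0.6821 L/h
D = CL × Css × τ / F = 0.6821 × 34 × 12 / 0.25 = 1113 mg

1110 mg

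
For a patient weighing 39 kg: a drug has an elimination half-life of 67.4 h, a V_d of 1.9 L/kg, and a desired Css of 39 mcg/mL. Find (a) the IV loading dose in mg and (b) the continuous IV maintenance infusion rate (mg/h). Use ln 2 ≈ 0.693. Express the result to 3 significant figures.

Total Vd = 1.9 × 39 = 74.10 L
LD = Vd × C = 74.10 × 39 = 2890 mg
CL = 0.693 × Vd / t½ = 0.693 × 74.10 / 67.4 = 0.7619 L/h
Infusion rate = CL × Css = 0.7619 × 39 = 29.71 mg/h

(a) 2890 mg; (b) 29.7 mg/h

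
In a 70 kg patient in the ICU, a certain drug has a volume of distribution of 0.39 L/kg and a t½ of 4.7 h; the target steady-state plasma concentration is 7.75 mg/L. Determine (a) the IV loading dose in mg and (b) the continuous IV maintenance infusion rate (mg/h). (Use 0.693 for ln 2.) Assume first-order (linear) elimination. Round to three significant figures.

Vd(total) = 70 kg × 0.39 L/kg = 27.30 L
LD = Vd × C = 27.30 × 7.75 = 211.6 mg
CL = 0.693 × Vd / t½ = 0.693 × 27.30 / 4.7 = 4.025 L/h
Infusion rate = CL × Css = 4.025 × 7.75 = 31.19 mg/h

(a) 212 mg; (b) 31.2 mg/h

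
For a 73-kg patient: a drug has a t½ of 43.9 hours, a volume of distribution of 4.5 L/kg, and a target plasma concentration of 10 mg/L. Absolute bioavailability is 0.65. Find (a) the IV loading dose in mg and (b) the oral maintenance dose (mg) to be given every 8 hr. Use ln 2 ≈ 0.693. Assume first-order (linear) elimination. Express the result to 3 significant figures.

(a) 3290 mg; (b) 638 mg

Vd = 4.5 L/kg × 73 kg = 328.5 L
LD = Vd × C = 328.5 × 10 = 3285 mg
CL = 0.693 × Vd / t½ = 0.693 × 328.5 / 43.9 = 5.186 L/h
D = CL × Css × τ / F = 5.186 × 10 × 8 / 0.65 = 638.3 mg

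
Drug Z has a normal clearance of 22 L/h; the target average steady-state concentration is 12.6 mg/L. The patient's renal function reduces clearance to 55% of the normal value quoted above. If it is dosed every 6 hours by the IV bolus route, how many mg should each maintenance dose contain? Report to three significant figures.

Patient clearance = 0.55 × 22.00 = 12.10 L/h
D = CL × Css × τ = 12.10 × 12.6 × 6 = 914.8 mg

915 mg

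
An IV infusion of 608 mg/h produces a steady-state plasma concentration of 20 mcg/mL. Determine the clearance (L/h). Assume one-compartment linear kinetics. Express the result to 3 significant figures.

30.4 L/h

At steady state, infusion rate = CL × Css, so CL = rate / Css.
CL = 608 / 20 = 30.40 L/h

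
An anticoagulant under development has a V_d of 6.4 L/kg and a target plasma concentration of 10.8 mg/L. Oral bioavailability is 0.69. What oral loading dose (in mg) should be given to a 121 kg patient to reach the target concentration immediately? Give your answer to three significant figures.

Vd = 6.4 L/kg × 121 kg = 774.4 L
LD = Vd × C / F = 774.4 × 10.80 / 0.69 = 12120 mg

12100 mg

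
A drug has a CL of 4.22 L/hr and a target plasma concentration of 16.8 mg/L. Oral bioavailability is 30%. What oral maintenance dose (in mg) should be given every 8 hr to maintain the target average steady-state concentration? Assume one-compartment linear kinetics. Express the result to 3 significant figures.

1890 mg

D = CL × Css × τ / F = 4.220 × 16.8 × 8 / 0.3 = 1891 mg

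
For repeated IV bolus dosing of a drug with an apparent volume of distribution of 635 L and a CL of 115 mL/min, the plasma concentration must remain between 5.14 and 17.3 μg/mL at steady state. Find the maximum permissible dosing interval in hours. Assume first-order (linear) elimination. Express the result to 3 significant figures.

112 h

Convert clearance: 115 mL/min × 60 min/h ÷ 1000 mL/L = 6.900 L/h
k = CL / Vd = 6.900 / 635.0 = 0.01087 h⁻¹
Between IV bolus doses, concentration decays as C = C₀·e^(−kτ), so C_peak/C_trough = e^(kτ).
τ_max = ln(C_peak/C_trough) / k = ln(17.3/5.14) / 0.01087 = 1.214 / 0.01087 = 111.7 h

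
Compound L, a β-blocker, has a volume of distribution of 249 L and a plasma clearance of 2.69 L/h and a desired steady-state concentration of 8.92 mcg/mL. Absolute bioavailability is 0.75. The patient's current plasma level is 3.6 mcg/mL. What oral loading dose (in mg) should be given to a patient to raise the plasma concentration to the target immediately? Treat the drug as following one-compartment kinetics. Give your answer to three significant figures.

1770 mg

Concentration deficit ΔC = 8.92 − 3.6 = 5.320 mg/L
LD = Vd × ΔC / F = 249.0 × 5.320 / 0.75 = 1766 mg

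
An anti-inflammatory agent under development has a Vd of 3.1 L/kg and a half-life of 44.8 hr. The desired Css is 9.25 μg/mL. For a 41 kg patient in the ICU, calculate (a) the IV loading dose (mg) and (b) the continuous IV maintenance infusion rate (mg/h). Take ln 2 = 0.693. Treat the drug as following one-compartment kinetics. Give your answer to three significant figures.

(a) 1180 mg; (b) 18.2 mg/h

Vd(total) = 41 kg × 3.1 L/kg = 127.1 L
LD = Vd × C = 127.1 × 9.25 = 1176 mg
CL = 0.693 × Vd / t½ = 0.693 × 127.1 / 44.8 = 1.966 L/h
Infusion rate = CL × Css = 1.966 × 9.25 = 18.19 mg/h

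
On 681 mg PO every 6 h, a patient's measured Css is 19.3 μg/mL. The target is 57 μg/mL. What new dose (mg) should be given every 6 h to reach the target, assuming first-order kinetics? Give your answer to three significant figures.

2010 mg

For first-order elimination, Css ∝ F·D/(CL·τ); F and CL are unchanged, so Css ∝ D/τ.
D₂ = D₁ × (Css,target / Css,current) = 681 × 57/19.3 = 2011 mg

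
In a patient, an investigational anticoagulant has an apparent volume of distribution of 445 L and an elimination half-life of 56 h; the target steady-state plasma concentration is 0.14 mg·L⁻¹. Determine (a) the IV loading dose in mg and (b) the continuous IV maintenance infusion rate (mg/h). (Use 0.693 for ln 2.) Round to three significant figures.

LD = Vd × C = 445.0 × 0.14 = 62.30 mg
CL = 0.693 × Vd / t½ = 0.693 × 445.0 / 56 = 5.507 L/h
Infusion rate = CL × Css = 5.507 × 0.14 = 0.7710 mg/h

(a) 62.3 mg; (b) 0.771 mg/h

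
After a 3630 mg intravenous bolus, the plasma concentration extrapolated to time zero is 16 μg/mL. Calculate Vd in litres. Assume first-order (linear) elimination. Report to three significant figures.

Immediately after an IV bolus, C₀ = Dose / Vd, so Vd = Dose / C₀.
Vd = 3630 / 16 = 226.9 L

227 L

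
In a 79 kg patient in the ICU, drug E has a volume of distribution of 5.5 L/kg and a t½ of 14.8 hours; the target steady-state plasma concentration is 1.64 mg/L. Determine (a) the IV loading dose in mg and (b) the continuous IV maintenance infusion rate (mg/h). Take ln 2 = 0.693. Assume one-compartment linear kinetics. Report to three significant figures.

(a) 713 mg; (b) 33.4 mg/h

Vd(total) = 79 kg × 5.5 L/kg = 434.5 L
LD = Vd × C = 434.5 × 1.64 = 712.6 mg
CL = 0.693 × Vd / t½ = 0.693 × 434.5 / 14.8 = 20.35 L/h
Infusion rate = CL × Css = 20.35 × 1.64 = 33.37 mg/h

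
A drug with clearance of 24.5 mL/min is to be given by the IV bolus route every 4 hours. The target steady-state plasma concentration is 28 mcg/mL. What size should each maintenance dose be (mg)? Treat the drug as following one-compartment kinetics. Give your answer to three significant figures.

165 mg

CL = 24.5 mL/min × 60/1000 = 1.470 L/h
D = CL × Css × τ = 1.470 × 28 × 4 = 164.6 mg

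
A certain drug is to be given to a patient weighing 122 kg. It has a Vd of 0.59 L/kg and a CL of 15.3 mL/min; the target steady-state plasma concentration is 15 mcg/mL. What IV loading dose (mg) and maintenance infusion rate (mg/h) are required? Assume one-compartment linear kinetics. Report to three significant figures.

(a) 1080 mg; (b) 13.8 mg/h

Total Vd = 0.59 × 122 = 71.98 L
Loading dose = Vd × C = 71.98 × 15 = 1080 mg
Convert clearance: 15.3 mL/min × 60 min/h ÷ 1000 mL/L = 0.9180 L/h
Infusion rate = 0.9180 L/h × 15 mg/L = 13.77 mg/h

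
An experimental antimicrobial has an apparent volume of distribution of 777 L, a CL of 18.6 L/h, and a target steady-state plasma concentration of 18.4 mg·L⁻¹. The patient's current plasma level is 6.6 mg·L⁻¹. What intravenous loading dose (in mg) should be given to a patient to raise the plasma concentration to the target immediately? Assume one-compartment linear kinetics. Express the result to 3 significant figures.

Concentration deficit ΔC = 18.4 − 6.6 = 11.80 mg/L
LD = Vd × ΔC = 777.0 × 11.80 = 9169 mg

9170 mg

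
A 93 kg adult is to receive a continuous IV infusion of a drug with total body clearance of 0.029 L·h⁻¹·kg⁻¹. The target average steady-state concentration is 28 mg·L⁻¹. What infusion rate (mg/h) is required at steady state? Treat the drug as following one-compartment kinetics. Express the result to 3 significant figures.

CL = 0.029 L·h⁻¹·kg⁻¹ × 93 kg = 2.697 L/h
At steady state, infusion rate equals elimination rate: rate in = CL × Css.
Rate = CL × Css = 2.697 × 28 = 75.52 mg/h

75.5 mg/h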